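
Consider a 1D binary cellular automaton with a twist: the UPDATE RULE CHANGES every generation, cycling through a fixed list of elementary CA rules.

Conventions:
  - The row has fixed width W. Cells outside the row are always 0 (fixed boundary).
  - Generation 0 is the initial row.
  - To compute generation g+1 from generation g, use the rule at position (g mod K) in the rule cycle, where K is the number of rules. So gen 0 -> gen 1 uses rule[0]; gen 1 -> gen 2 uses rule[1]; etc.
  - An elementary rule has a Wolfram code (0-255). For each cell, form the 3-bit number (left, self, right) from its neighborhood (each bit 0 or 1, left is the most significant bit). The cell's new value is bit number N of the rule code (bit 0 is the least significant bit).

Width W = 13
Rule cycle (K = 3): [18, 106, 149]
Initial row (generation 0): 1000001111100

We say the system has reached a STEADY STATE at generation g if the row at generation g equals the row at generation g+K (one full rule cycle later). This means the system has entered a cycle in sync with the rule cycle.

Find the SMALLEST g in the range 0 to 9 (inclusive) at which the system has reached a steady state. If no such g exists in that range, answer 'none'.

Answer: 4

Derivation:
Gen 0: 1000001111100
Gen 1 (rule 18): 0100010000010
Gen 2 (rule 106): 1000100000100
Gen 3 (rule 149): 1110111110111
Gen 4 (rule 18): 0000000000000
Gen 5 (rule 106): 0000000000000
Gen 6 (rule 149): 1111111111111
Gen 7 (rule 18): 0000000000000
Gen 8 (rule 106): 0000000000000
Gen 9 (rule 149): 1111111111111
Gen 10 (rule 18): 0000000000000
Gen 11 (rule 106): 0000000000000
Gen 12 (rule 149): 1111111111111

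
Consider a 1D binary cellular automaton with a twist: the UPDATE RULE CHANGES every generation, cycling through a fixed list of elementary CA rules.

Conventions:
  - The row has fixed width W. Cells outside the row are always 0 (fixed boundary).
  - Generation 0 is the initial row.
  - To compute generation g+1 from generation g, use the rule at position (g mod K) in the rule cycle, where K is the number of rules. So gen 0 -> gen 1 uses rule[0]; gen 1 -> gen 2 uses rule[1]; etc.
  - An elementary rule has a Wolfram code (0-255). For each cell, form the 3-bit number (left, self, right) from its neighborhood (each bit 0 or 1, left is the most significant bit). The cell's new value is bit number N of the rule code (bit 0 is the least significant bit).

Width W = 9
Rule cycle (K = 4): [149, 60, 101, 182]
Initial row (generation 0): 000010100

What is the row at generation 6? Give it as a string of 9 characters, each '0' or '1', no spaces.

Answer: 001010101

Derivation:
Gen 0: 000010100
Gen 1 (rule 149): 111010111
Gen 2 (rule 60): 100111100
Gen 3 (rule 101): 100000101
Gen 4 (rule 182): 110001111
Gen 5 (rule 149): 001100110
Gen 6 (rule 60): 001010101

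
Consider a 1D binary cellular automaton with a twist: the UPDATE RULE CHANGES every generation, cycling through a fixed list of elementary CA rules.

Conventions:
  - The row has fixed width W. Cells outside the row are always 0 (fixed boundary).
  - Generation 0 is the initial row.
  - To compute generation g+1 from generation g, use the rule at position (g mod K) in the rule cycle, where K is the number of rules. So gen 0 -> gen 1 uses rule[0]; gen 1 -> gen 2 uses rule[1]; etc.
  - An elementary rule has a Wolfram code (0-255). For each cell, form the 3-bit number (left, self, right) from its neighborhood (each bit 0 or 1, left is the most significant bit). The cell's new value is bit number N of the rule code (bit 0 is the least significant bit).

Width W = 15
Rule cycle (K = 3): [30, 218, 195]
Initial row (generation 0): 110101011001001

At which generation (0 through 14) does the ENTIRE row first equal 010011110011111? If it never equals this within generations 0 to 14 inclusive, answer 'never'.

Gen 0: 110101011001001
Gen 1 (rule 30): 100101010111111
Gen 2 (rule 218): 011000000111111
Gen 3 (rule 195): 101011111011111
Gen 4 (rule 30): 101010000010000
Gen 5 (rule 218): 000001000101000
Gen 6 (rule 195): 111110011000011
Gen 7 (rule 30): 100001110100110
Gen 8 (rule 218): 010011110011111
Gen 9 (rule 195): 100101110101111
Gen 10 (rule 30): 111101000101000
Gen 11 (rule 218): 111100101000100
Gen 12 (rule 195): 011101000011001
Gen 13 (rule 30): 110001100110111
Gen 14 (rule 218): 111011111110111

Answer: 8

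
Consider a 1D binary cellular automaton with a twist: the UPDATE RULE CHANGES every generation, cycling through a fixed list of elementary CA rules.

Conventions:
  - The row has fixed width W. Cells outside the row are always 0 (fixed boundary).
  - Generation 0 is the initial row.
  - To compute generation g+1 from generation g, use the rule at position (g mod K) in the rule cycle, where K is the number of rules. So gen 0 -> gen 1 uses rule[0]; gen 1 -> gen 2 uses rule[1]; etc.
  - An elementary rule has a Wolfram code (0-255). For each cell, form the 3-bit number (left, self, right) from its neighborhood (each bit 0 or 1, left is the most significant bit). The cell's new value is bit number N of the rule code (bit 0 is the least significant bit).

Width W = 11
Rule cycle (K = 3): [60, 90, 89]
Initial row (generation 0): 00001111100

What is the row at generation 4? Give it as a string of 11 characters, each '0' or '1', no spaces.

Answer: 10100011000

Derivation:
Gen 0: 00001111100
Gen 1 (rule 60): 00001000010
Gen 2 (rule 90): 00010100101
Gen 3 (rule 89): 11000010000
Gen 4 (rule 60): 10100011000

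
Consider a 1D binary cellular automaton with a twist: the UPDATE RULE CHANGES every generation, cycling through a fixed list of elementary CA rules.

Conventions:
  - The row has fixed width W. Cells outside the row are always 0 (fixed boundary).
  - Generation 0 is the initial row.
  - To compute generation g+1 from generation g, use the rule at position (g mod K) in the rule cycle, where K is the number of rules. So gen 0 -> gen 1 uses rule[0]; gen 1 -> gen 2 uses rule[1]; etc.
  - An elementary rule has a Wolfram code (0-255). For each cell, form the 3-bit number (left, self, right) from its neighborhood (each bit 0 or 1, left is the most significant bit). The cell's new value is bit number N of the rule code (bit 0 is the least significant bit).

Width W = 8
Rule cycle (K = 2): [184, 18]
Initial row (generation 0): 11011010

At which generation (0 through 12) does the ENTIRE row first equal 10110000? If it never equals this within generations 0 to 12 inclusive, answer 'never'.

Answer: never

Derivation:
Gen 0: 11011010
Gen 1 (rule 184): 10110101
Gen 2 (rule 18): 00000000
Gen 3 (rule 184): 00000000
Gen 4 (rule 18): 00000000
Gen 5 (rule 184): 00000000
Gen 6 (rule 18): 00000000
Gen 7 (rule 184): 00000000
Gen 8 (rule 18): 00000000
Gen 9 (rule 184): 00000000
Gen 10 (rule 18): 00000000
Gen 11 (rule 184): 00000000
Gen 12 (rule 18): 00000000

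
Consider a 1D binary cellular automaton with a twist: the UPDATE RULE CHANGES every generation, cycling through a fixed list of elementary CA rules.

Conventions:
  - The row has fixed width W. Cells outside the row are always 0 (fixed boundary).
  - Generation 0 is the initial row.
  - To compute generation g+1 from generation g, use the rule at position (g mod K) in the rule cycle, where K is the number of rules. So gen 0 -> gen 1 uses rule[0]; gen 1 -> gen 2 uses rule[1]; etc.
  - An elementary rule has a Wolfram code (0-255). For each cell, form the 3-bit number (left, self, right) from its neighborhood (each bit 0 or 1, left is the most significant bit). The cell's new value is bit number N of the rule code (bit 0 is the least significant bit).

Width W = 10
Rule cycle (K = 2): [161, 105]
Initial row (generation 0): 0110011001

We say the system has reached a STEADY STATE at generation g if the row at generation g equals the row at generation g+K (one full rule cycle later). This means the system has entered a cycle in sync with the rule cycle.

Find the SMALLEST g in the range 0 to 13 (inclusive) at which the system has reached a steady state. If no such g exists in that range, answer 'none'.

Answer: 7

Derivation:
Gen 0: 0110011001
Gen 1 (rule 161): 0000000000
Gen 2 (rule 105): 1111111111
Gen 3 (rule 161): 0111111110
Gen 4 (rule 105): 0100000010
Gen 5 (rule 161): 0001111000
Gen 6 (rule 105): 1101001011
Gen 7 (rule 161): 0010000100
Gen 8 (rule 105): 1000110001
Gen 9 (rule 161): 0010000100
Gen 10 (rule 105): 1000110001
Gen 11 (rule 161): 0010000100
Gen 12 (rule 105): 1000110001
Gen 13 (rule 161): 0010000100
Gen 14 (rule 105): 1000110001
Gen 15 (rule 161): 0010000100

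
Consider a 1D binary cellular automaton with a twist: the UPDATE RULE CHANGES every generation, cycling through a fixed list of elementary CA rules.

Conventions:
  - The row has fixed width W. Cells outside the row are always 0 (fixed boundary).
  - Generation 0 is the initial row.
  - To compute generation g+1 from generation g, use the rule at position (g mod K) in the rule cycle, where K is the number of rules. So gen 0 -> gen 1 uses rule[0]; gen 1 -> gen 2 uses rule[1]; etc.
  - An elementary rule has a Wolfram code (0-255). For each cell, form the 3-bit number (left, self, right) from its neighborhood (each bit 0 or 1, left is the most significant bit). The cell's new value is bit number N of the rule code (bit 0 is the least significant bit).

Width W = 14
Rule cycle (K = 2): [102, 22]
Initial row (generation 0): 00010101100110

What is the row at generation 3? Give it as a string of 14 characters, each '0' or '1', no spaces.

Gen 0: 00010101100110
Gen 1 (rule 102): 00111110101010
Gen 2 (rule 22): 01000000101011
Gen 3 (rule 102): 11000001111101

Answer: 11000001111101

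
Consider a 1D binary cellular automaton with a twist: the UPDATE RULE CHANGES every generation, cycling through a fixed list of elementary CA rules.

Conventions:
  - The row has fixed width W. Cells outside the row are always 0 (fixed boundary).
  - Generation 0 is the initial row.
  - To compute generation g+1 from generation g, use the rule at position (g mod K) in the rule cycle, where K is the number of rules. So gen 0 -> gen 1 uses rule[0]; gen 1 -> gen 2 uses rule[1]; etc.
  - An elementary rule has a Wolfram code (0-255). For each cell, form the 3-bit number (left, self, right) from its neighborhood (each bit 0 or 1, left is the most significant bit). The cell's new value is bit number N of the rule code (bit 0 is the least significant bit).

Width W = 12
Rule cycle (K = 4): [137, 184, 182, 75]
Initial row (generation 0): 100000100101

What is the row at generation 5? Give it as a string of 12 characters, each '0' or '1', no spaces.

Gen 0: 100000100101
Gen 1 (rule 137): 001110000000
Gen 2 (rule 184): 001101000000
Gen 3 (rule 182): 010011100000
Gen 4 (rule 75): 100110101111
Gen 5 (rule 137): 000100001110

Answer: 000100001110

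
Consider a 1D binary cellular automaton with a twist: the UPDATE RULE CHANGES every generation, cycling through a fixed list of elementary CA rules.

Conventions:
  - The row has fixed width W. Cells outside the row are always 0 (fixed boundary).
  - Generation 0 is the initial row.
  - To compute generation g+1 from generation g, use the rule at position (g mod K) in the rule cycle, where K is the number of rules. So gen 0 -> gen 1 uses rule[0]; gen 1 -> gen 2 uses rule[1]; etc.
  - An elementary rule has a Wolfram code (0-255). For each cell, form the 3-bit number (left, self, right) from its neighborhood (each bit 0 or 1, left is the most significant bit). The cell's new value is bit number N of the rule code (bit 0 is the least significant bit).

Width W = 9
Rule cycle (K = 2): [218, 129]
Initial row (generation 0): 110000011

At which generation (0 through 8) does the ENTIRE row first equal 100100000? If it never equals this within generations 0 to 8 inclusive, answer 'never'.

Gen 0: 110000011
Gen 1 (rule 218): 111000111
Gen 2 (rule 129): 010010010
Gen 3 (rule 218): 101101101
Gen 4 (rule 129): 000000000
Gen 5 (rule 218): 000000000
Gen 6 (rule 129): 111111111
Gen 7 (rule 218): 111111111
Gen 8 (rule 129): 011111110

Answer: never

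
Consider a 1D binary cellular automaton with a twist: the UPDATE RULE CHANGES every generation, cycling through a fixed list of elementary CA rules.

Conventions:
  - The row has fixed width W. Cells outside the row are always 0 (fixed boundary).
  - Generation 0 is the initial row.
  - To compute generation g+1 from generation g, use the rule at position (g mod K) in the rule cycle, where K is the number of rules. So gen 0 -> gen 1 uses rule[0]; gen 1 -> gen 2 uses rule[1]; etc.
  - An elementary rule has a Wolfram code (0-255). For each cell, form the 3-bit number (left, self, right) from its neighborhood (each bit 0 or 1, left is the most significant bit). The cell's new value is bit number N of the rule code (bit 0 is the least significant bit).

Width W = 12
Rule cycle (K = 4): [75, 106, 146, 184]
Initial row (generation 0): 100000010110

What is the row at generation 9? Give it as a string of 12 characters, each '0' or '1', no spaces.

Answer: 110000100000

Derivation:
Gen 0: 100000010110
Gen 1 (rule 75): 001111100110
Gen 2 (rule 106): 011000101110
Gen 3 (rule 146): 100101000101
Gen 4 (rule 184): 010010100010
Gen 5 (rule 75): 100100001100
Gen 6 (rule 106): 001000011100
Gen 7 (rule 146): 010100101010
Gen 8 (rule 184): 001010010101
Gen 9 (rule 75): 110000100000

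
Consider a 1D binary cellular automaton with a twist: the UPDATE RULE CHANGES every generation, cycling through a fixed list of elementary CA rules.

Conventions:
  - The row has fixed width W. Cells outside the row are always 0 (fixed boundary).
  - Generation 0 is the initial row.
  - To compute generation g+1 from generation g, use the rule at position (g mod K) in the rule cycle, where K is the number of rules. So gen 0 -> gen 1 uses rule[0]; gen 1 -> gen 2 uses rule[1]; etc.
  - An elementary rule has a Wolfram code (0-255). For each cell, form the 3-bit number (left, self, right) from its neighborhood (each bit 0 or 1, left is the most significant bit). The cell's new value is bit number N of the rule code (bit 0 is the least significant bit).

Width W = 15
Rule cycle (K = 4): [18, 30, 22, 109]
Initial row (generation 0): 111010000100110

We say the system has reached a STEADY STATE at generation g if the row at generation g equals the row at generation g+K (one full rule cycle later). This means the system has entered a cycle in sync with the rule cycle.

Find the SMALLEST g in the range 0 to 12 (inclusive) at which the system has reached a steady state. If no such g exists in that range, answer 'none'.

Gen 0: 111010000100110
Gen 1 (rule 18): 000001001011001
Gen 2 (rule 30): 000011111010111
Gen 3 (rule 22): 000100000010000
Gen 4 (rule 109): 110101111010111
Gen 5 (rule 18): 000000000000000
Gen 6 (rule 30): 000000000000000
Gen 7 (rule 22): 000000000000000
Gen 8 (rule 109): 111111111111111
Gen 9 (rule 18): 000000000000000
Gen 10 (rule 30): 000000000000000
Gen 11 (rule 22): 000000000000000
Gen 12 (rule 109): 111111111111111
Gen 13 (rule 18): 000000000000000
Gen 14 (rule 30): 000000000000000
Gen 15 (rule 22): 000000000000000
Gen 16 (rule 109): 111111111111111

Answer: 5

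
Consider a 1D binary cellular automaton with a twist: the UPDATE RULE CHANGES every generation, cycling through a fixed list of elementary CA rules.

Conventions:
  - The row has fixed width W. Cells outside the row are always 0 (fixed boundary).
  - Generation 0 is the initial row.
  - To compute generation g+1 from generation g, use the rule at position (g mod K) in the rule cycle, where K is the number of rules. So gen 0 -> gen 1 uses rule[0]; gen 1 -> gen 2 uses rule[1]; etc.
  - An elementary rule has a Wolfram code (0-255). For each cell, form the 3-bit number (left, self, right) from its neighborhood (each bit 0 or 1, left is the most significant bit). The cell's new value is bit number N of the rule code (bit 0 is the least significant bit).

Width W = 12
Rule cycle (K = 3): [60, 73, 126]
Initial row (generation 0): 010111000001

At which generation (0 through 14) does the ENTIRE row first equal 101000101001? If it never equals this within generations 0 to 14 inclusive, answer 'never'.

Answer: 13

Derivation:
Gen 0: 010111000001
Gen 1 (rule 60): 011100100001
Gen 2 (rule 73): 010100001100
Gen 3 (rule 126): 111110011110
Gen 4 (rule 60): 100001010001
Gen 5 (rule 73): 001100000100
Gen 6 (rule 126): 011110001110
Gen 7 (rule 60): 010001001001
Gen 8 (rule 73): 000100000000
Gen 9 (rule 126): 001110000000
Gen 10 (rule 60): 001001000000
Gen 11 (rule 73): 100000011111
Gen 12 (rule 126): 110000110001
Gen 13 (rule 60): 101000101001
Gen 14 (rule 73): 000010000000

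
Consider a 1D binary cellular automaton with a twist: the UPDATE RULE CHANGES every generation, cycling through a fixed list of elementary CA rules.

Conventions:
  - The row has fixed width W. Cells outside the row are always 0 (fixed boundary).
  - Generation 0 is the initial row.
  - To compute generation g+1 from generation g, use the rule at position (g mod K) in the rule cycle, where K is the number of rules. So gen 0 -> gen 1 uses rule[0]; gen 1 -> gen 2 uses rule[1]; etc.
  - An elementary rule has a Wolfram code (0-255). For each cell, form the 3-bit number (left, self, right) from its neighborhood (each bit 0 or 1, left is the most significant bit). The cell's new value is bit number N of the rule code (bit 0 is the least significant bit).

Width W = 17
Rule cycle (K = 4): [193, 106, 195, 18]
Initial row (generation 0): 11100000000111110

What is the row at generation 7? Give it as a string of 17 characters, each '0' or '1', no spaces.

Gen 0: 11100000000111110
Gen 1 (rule 193): 01101111110011110
Gen 2 (rule 106): 11111000010110010
Gen 3 (rule 195): 01111011100010100
Gen 4 (rule 18): 10000000010100010
Gen 5 (rule 193): 00111111000001000
Gen 6 (rule 106): 01100001000010000
Gen 7 (rule 195): 10101110011100111

Answer: 10101110011100111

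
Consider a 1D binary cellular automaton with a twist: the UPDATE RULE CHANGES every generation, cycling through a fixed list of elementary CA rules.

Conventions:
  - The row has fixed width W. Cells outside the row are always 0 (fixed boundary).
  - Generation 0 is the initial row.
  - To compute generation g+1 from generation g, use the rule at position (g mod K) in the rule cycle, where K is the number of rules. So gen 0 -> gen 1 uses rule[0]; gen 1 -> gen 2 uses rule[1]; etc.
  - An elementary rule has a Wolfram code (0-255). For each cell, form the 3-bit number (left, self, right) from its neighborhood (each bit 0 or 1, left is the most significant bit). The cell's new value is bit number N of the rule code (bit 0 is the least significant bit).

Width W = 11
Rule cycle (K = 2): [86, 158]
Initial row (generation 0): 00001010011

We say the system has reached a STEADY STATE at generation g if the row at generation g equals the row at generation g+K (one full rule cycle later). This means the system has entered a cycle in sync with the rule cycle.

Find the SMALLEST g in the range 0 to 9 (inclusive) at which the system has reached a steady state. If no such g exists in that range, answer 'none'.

Gen 0: 00001010011
Gen 1 (rule 86): 00011011101
Gen 2 (rule 158): 00110011001
Gen 3 (rule 86): 01011101111
Gen 4 (rule 158): 11011001110
Gen 5 (rule 86): 01001110011
Gen 6 (rule 158): 11111101110
Gen 7 (rule 86): 00000100011
Gen 8 (rule 158): 00001110110
Gen 9 (rule 86): 00010010011
Gen 10 (rule 158): 00111111110
Gen 11 (rule 86): 01000000011

Answer: none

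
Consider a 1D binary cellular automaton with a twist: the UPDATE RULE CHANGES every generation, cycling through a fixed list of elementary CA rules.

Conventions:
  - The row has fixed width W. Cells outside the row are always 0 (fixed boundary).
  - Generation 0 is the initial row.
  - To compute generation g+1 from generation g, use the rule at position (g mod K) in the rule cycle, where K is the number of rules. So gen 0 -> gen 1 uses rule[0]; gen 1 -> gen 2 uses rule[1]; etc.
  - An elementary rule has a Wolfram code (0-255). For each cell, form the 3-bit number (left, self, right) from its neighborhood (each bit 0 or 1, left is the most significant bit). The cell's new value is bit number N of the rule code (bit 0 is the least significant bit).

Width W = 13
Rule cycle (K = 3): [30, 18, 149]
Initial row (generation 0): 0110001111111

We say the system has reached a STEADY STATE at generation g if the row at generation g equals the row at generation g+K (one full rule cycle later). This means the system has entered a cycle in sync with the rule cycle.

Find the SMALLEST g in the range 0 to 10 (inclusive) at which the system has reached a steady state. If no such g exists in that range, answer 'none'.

Answer: none

Derivation:
Gen 0: 0110001111111
Gen 1 (rule 30): 1101011000000
Gen 2 (rule 18): 0000000100000
Gen 3 (rule 149): 1111110111111
Gen 4 (rule 30): 1000000100000
Gen 5 (rule 18): 0100001010000
Gen 6 (rule 149): 0111101011111
Gen 7 (rule 30): 1100001010000
Gen 8 (rule 18): 0010010001000
Gen 9 (rule 149): 1011011101111
Gen 10 (rule 30): 1010010001000
Gen 11 (rule 18): 0001101010100
Gen 12 (rule 149): 1100001010111
Gen 13 (rule 30): 1010011010100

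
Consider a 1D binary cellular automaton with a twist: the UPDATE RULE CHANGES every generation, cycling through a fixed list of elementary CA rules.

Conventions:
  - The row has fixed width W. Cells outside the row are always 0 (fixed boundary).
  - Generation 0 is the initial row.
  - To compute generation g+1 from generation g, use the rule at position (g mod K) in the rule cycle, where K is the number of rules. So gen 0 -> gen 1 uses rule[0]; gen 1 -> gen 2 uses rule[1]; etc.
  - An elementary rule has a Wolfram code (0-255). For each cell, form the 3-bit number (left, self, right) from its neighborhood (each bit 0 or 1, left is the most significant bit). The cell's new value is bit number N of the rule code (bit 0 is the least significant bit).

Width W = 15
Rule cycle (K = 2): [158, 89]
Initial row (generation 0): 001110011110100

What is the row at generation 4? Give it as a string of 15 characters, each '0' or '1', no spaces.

Answer: 110001101110111

Derivation:
Gen 0: 001110011110100
Gen 1 (rule 158): 011101111100110
Gen 2 (rule 89): 010101000110111
Gen 3 (rule 158): 110101101100110
Gen 4 (rule 89): 110001101110111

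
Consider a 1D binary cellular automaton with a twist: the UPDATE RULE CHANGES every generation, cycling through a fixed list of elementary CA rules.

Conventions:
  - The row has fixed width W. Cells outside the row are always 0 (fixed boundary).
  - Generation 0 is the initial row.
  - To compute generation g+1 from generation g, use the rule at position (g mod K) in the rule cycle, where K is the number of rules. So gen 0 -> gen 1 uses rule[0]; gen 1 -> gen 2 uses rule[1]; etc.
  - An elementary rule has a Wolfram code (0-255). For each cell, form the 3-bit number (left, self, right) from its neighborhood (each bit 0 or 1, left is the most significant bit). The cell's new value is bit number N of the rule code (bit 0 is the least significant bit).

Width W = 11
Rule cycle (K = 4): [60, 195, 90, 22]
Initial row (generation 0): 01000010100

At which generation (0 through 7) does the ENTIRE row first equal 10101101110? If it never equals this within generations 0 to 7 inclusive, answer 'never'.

Answer: 2

Derivation:
Gen 0: 01000010100
Gen 1 (rule 60): 01100011110
Gen 2 (rule 195): 10101101110
Gen 3 (rule 90): 00001101011
Gen 4 (rule 22): 00010001000
Gen 5 (rule 60): 00011001100
Gen 6 (rule 195): 11101010101
Gen 7 (rule 90): 10100000000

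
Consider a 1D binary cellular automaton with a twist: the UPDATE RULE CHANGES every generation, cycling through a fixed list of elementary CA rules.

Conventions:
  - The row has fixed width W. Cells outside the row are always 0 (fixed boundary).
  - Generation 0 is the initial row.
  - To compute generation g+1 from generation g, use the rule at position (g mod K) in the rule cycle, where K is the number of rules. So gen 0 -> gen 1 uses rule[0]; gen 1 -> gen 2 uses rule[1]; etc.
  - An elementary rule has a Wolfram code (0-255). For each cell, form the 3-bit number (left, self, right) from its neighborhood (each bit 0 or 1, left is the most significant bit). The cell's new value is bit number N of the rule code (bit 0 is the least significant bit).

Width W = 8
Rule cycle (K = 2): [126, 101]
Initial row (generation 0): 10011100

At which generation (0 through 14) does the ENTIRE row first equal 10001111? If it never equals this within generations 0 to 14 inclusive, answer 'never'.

Gen 0: 10011100
Gen 1 (rule 126): 11110110
Gen 2 (rule 101): 00011010
Gen 3 (rule 126): 00111111
Gen 4 (rule 101): 10000001
Gen 5 (rule 126): 11000011
Gen 6 (rule 101): 01011001
Gen 7 (rule 126): 11111111
Gen 8 (rule 101): 00000001
Gen 9 (rule 126): 00000011
Gen 10 (rule 101): 11111001
Gen 11 (rule 126): 10001111
Gen 12 (rule 101): 10100001
Gen 13 (rule 126): 11110011
Gen 14 (rule 101): 00010001

Answer: 11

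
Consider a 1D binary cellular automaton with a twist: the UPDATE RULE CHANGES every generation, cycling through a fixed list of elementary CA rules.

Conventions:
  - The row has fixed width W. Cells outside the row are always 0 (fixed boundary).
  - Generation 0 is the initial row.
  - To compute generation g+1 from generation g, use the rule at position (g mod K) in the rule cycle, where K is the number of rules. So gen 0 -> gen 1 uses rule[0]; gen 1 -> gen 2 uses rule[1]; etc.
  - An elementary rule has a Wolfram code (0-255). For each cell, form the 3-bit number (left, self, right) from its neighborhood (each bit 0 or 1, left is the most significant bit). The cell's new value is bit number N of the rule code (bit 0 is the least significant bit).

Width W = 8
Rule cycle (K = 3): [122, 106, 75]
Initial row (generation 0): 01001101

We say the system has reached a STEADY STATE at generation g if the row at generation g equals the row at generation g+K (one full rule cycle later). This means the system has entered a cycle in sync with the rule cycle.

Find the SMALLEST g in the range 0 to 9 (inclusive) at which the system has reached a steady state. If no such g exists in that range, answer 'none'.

Gen 0: 01001101
Gen 1 (rule 122): 10111110
Gen 2 (rule 106): 01100010
Gen 3 (rule 75): 11101100
Gen 4 (rule 122): 10111110
Gen 5 (rule 106): 01100010
Gen 6 (rule 75): 11101100
Gen 7 (rule 122): 10111110
Gen 8 (rule 106): 01100010
Gen 9 (rule 75): 11101100
Gen 10 (rule 122): 10111110
Gen 11 (rule 106): 01100010
Gen 12 (rule 75): 11101100

Answer: 1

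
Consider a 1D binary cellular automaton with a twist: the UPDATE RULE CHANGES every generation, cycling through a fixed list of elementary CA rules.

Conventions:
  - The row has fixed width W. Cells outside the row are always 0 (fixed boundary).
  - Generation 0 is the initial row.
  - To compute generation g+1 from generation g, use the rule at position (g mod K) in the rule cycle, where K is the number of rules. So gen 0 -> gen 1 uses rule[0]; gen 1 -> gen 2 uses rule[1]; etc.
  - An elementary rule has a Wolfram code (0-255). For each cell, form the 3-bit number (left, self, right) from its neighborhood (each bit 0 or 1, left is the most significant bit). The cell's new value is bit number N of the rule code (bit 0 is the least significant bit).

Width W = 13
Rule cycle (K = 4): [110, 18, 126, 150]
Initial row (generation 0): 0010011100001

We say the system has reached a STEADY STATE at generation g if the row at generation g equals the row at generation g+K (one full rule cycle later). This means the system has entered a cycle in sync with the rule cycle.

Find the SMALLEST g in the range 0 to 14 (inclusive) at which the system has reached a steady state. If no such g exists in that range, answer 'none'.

Gen 0: 0010011100001
Gen 1 (rule 110): 0110110100011
Gen 2 (rule 18): 1000000010100
Gen 3 (rule 126): 1100000111110
Gen 4 (rule 150): 0010001011101
Gen 5 (rule 110): 0110011110111
Gen 6 (rule 18): 1001100000000
Gen 7 (rule 126): 1111110000000
Gen 8 (rule 150): 0111101000000
Gen 9 (rule 110): 1100111000000
Gen 10 (rule 18): 0011000100000
Gen 11 (rule 126): 0111101110000
Gen 12 (rule 150): 1011000101000
Gen 13 (rule 110): 1111001111000
Gen 14 (rule 18): 0000110000100
Gen 15 (rule 126): 0001111001110
Gen 16 (rule 150): 0010110110101
Gen 17 (rule 110): 0111111111111
Gen 18 (rule 18): 1000000000000

Answer: none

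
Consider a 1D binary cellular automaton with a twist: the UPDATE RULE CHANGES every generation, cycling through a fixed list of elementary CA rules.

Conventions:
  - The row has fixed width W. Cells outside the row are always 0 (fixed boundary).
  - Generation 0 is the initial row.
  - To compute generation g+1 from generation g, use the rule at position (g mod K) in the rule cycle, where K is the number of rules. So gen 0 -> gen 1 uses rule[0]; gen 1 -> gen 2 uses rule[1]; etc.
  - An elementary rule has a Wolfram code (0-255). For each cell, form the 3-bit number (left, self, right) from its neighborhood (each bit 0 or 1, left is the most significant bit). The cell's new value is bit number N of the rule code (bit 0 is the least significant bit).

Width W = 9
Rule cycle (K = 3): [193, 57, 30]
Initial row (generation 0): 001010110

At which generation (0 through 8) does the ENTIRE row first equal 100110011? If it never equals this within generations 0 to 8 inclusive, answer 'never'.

Gen 0: 001010110
Gen 1 (rule 193): 100000010
Gen 2 (rule 57): 011111001
Gen 3 (rule 30): 110000111
Gen 4 (rule 193): 010110011
Gen 5 (rule 57): 001101010
Gen 6 (rule 30): 011001011
Gen 7 (rule 193): 001000001
Gen 8 (rule 57): 100111100

Answer: never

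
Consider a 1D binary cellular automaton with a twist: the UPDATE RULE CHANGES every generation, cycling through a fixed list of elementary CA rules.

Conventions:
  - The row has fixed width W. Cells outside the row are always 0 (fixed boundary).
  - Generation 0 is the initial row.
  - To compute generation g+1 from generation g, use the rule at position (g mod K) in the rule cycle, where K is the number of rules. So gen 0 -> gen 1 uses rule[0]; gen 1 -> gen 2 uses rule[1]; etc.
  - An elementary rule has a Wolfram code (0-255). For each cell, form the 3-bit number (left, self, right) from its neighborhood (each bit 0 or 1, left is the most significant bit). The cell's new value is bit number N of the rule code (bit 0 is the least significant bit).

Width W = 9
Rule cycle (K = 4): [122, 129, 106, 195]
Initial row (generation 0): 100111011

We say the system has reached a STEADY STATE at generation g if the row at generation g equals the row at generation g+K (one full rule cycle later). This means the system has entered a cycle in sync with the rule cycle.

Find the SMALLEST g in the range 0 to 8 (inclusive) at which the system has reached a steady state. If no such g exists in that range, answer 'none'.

Gen 0: 100111011
Gen 1 (rule 122): 011101111
Gen 2 (rule 129): 001000110
Gen 3 (rule 106): 010001110
Gen 4 (rule 195): 100110110
Gen 5 (rule 122): 011111111
Gen 6 (rule 129): 001111110
Gen 7 (rule 106): 011000010
Gen 8 (rule 195): 101011100
Gen 9 (rule 122): 010110110
Gen 10 (rule 129): 000000000
Gen 11 (rule 106): 000000000
Gen 12 (rule 195): 111111111

Answer: none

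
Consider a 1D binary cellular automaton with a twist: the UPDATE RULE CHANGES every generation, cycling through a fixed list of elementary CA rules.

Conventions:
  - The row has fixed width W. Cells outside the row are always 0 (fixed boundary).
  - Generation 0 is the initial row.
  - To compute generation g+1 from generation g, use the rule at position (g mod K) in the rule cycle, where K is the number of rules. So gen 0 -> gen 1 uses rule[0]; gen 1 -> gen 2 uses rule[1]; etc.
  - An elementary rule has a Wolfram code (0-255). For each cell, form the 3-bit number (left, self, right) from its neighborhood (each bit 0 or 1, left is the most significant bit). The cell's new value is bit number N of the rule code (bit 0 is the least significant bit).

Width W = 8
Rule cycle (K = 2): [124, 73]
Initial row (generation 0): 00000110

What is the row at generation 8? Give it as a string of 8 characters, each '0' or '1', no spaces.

Gen 0: 00000110
Gen 1 (rule 124): 00000111
Gen 2 (rule 73): 11110101
Gen 3 (rule 124): 10011111
Gen 4 (rule 73): 00010001
Gen 5 (rule 124): 00011001
Gen 6 (rule 73): 11011000
Gen 7 (rule 124): 11111100
Gen 8 (rule 73): 10000101

Answer: 10000101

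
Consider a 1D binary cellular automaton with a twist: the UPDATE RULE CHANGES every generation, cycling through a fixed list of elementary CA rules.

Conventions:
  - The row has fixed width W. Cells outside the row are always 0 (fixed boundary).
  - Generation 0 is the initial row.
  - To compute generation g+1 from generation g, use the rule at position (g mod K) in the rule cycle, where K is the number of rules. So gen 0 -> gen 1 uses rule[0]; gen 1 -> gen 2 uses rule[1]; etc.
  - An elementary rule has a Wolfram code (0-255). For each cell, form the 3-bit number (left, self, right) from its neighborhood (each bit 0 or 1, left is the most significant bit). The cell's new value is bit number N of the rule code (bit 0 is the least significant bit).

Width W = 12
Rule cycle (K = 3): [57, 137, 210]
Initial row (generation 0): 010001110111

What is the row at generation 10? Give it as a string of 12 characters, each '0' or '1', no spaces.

Answer: 001111110010

Derivation:
Gen 0: 010001110111
Gen 1 (rule 57): 001101001100
Gen 2 (rule 137): 101000001001
Gen 3 (rule 210): 000100010110
Gen 4 (rule 57): 110011001101
Gen 5 (rule 137): 100010001000
Gen 6 (rule 210): 010101010100
Gen 7 (rule 57): 001010101011
Gen 8 (rule 137): 100000000010
Gen 9 (rule 210): 010000000101
Gen 10 (rule 57): 001111110010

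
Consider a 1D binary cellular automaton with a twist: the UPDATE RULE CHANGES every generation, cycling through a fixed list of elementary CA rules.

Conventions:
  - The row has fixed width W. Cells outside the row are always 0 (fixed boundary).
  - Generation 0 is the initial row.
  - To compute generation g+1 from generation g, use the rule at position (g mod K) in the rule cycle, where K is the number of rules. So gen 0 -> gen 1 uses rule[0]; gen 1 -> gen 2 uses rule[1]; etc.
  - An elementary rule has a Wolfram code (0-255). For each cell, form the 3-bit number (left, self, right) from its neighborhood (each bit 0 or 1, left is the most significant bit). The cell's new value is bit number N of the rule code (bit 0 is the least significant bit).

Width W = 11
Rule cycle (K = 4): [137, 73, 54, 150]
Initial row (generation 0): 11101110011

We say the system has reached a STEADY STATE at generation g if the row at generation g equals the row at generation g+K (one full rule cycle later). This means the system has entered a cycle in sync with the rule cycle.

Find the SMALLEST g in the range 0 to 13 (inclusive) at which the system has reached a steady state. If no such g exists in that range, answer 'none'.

Answer: none

Derivation:
Gen 0: 11101110011
Gen 1 (rule 137): 11001100010
Gen 2 (rule 73): 11001101000
Gen 3 (rule 54): 00110011100
Gen 4 (rule 150): 01001101010
Gen 5 (rule 137): 00001000000
Gen 6 (rule 73): 11100011111
Gen 7 (rule 54): 00010100000
Gen 8 (rule 150): 00110110000
Gen 9 (rule 137): 10100100111
Gen 10 (rule 73): 00000000101
Gen 11 (rule 54): 00000001111
Gen 12 (rule 150): 00000010110
Gen 13 (rule 137): 11111000100
Gen 14 (rule 73): 10001010001
Gen 15 (rule 54): 11011111011
Gen 16 (rule 150): 00001110000
Gen 17 (rule 137): 11101100111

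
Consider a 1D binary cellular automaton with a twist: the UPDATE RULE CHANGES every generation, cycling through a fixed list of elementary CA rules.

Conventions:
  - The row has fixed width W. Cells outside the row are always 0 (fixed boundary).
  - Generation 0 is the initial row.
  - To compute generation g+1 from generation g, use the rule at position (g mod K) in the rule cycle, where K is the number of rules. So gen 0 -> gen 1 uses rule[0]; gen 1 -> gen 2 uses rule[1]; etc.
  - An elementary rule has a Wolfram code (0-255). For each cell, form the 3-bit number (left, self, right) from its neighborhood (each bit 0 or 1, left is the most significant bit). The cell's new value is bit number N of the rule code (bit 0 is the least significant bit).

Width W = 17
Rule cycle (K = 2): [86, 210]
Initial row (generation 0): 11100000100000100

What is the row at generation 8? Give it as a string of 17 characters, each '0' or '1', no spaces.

Answer: 00000111111111111

Derivation:
Gen 0: 11100000100000100
Gen 1 (rule 86): 00110001110001110
Gen 2 (rule 210): 01011010111010111
Gen 3 (rule 86): 11001010001010001
Gen 4 (rule 210): 01110001010001010
Gen 5 (rule 86): 10011011011011011
Gen 6 (rule 210): 01101001001001001
Gen 7 (rule 86): 10101111111111111
Gen 8 (rule 210): 00000111111111111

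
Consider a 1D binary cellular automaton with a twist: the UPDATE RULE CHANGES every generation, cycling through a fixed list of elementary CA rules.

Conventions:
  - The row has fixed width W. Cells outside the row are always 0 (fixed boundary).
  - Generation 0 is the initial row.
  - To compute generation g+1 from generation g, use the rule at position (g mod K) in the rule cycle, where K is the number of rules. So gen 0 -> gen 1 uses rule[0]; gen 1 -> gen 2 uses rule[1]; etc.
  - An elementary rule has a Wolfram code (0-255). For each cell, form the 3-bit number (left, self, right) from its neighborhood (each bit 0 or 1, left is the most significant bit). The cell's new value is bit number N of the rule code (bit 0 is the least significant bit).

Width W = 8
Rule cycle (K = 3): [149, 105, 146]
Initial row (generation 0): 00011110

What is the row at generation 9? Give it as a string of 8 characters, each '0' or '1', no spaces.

Answer: 10000010

Derivation:
Gen 0: 00011110
Gen 1 (rule 149): 11001101
Gen 2 (rule 105): 11001110
Gen 3 (rule 146): 00110101
Gen 4 (rule 149): 10000101
Gen 5 (rule 105): 00110010
Gen 6 (rule 146): 01001101
Gen 7 (rule 149): 01100001
Gen 8 (rule 105): 01101100
Gen 9 (rule 146): 10000010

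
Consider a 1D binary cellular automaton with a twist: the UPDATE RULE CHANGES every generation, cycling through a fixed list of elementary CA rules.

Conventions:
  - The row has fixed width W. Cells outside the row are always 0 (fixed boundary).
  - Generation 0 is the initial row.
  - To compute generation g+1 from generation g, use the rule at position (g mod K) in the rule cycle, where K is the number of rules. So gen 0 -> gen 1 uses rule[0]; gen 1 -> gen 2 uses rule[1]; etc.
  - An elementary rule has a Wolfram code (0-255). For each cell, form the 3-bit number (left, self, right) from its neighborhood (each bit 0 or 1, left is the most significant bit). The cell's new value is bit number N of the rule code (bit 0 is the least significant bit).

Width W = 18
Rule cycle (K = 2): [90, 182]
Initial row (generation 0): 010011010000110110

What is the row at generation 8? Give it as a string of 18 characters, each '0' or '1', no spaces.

Gen 0: 010011010000110110
Gen 1 (rule 90): 101111001001110111
Gen 2 (rule 182): 110110111110101010
Gen 3 (rule 90): 110110100010000001
Gen 4 (rule 182): 001001110111000011
Gen 5 (rule 90): 010111010101100111
Gen 6 (rule 182): 111010111110011010
Gen 7 (rule 90): 101000100011111001
Gen 8 (rule 182): 111101110101110111

Answer: 111101110101110111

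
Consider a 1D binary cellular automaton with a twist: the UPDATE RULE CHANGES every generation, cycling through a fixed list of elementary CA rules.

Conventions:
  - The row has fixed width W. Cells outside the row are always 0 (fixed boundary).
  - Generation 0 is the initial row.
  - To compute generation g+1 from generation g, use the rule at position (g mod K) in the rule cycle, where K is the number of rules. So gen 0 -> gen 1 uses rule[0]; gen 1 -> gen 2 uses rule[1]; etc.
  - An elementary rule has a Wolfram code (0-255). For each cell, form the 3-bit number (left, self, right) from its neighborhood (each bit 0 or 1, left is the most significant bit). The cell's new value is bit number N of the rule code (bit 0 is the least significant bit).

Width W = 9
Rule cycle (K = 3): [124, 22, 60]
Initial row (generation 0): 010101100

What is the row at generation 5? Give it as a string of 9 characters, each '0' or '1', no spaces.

Gen 0: 010101100
Gen 1 (rule 124): 011111110
Gen 2 (rule 22): 100000001
Gen 3 (rule 60): 110000001
Gen 4 (rule 124): 111000001
Gen 5 (rule 22): 000100011

Answer: 000100011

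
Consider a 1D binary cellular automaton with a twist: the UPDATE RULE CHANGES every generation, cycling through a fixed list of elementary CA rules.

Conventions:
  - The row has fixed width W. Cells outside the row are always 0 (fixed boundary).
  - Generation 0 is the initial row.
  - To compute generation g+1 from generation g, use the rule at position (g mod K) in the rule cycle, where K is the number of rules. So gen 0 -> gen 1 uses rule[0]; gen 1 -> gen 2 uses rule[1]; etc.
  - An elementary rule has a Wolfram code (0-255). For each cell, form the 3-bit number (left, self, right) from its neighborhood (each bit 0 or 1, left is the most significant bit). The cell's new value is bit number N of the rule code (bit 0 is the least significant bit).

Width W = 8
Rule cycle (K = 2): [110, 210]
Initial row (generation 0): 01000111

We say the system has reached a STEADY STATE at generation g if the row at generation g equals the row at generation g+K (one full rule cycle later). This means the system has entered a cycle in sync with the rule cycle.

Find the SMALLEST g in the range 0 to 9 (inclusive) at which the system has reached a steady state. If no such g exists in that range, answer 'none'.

Gen 0: 01000111
Gen 1 (rule 110): 11001101
Gen 2 (rule 210): 01110100
Gen 3 (rule 110): 11011100
Gen 4 (rule 210): 01001110
Gen 5 (rule 110): 11011010
Gen 6 (rule 210): 01001001
Gen 7 (rule 110): 11011011
Gen 8 (rule 210): 01001001
Gen 9 (rule 110): 11011011
Gen 10 (rule 210): 01001001
Gen 11 (rule 110): 11011011

Answer: 6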